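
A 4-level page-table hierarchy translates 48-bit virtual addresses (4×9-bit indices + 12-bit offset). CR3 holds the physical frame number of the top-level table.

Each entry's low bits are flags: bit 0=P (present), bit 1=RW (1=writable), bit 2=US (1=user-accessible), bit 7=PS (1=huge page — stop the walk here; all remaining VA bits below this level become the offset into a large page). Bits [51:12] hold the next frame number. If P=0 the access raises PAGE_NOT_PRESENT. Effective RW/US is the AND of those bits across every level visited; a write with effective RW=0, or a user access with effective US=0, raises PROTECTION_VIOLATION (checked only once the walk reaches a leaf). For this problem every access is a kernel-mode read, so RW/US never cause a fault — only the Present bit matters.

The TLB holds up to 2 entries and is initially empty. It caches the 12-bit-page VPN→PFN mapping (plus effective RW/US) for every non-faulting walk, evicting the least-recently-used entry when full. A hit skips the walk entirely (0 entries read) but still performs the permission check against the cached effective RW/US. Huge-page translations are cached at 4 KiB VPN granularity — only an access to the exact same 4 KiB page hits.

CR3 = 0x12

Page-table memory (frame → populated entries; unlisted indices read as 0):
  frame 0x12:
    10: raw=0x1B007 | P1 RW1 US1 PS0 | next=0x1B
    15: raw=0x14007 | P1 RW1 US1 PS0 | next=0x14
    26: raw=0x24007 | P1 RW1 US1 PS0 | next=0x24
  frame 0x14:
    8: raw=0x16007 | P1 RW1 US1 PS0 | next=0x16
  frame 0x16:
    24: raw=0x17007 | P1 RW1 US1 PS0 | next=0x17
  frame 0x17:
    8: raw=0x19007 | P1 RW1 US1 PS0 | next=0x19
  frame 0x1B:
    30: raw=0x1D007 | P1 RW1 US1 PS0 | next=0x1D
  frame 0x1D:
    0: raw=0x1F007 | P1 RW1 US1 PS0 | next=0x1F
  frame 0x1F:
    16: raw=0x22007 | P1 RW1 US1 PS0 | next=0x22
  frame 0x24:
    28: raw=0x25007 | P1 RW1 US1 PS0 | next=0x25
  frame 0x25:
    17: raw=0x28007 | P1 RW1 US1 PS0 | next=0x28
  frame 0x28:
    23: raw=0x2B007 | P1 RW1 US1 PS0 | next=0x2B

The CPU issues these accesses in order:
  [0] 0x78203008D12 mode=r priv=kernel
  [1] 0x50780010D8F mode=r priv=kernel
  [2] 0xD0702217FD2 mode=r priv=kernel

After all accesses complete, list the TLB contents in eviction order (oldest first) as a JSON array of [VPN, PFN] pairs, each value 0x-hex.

Walk each access:
#0 VA=0x78203008D12 (r,kernel):
  [0] read 0x12 idx=15: raw=0x14007 flags P=1 W=1 U=1 S=0
  [1] read 0x14 idx=8: raw=0x16007 flags P=1 W=1 U=1 S=0
  [2] read 0x16 idx=24: raw=0x17007 flags P=1 W=1 U=1 S=0
  [3] read 0x17 idx=8: raw=0x19007 flags P=1 W=1 U=1 S=0
  ⇒ phys 0x19D12  [4 reads]
#1 VA=0x50780010D8F (r,kernel):
  [0] read 0x12 idx=10: raw=0x1B007 flags P=1 W=1 U=1 S=0
  [1] read 0x1B idx=30: raw=0x1D007 flags P=1 W=1 U=1 S=0
  [2] read 0x1D idx=0: raw=0x1F007 flags P=1 W=1 U=1 S=0
  [3] read 0x1F idx=16: raw=0x22007 flags P=1 W=1 U=1 S=0
  ⇒ phys 0x22D8F  [4 reads]
#2 VA=0xD0702217FD2 (r,kernel):
  [0] read 0x12 idx=26: raw=0x24007 flags P=1 W=1 U=1 S=0
  [1] read 0x24 idx=28: raw=0x25007 flags P=1 W=1 U=1 S=0
  [2] read 0x25 idx=17: raw=0x28007 flags P=1 W=1 U=1 S=0
  [3] read 0x28 idx=23: raw=0x2B007 flags P=1 W=1 U=1 S=0
  ⇒ phys 0x2BFD2  [4 reads]

TLB: [["0x50780010", "0x22"], ["0xD0702217", "0x2B"]]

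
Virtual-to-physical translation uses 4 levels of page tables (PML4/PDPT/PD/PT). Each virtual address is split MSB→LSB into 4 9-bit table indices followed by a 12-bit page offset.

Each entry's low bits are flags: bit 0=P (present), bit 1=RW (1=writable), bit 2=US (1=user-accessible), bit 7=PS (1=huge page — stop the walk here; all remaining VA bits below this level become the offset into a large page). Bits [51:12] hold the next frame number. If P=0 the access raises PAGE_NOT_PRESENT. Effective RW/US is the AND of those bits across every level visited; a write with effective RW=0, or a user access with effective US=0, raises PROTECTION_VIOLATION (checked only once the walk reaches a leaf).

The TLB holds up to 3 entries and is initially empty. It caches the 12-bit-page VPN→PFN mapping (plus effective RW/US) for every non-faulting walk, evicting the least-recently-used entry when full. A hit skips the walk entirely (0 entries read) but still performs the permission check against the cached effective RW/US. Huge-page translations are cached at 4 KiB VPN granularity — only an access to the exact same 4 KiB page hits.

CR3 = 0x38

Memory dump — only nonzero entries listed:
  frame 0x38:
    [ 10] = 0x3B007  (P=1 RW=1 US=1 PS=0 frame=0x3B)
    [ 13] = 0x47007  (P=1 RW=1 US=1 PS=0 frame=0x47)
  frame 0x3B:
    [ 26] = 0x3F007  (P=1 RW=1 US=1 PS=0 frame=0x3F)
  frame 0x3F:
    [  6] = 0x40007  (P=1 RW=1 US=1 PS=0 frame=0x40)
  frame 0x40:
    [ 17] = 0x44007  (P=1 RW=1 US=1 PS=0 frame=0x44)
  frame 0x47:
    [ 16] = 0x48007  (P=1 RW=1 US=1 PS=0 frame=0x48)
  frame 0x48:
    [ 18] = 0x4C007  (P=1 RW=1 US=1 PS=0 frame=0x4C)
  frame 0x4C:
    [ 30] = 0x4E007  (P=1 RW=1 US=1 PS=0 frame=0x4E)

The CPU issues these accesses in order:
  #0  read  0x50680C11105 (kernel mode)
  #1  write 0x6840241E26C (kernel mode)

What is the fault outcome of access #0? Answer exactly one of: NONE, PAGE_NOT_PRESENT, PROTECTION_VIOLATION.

Walk each access:
#0 VA=0x50680C11105 (r,kernel):
  L0: frame=0x38 idx=10 entry=0x3B007 [P=1 RW=1 US=1 PS=0]
  L1: frame=0x3B idx=26 entry=0x3F007 [P=1 RW=1 US=1 PS=0]
  L2: frame=0x3F idx=6 entry=0x40007 [P=1 RW=1 US=1 PS=0]
  L3: frame=0x40 idx=17 entry=0x44007 [P=1 RW=1 US=1 PS=0]
  ✓ 0x44105  — 4 lookups
#1 VA=0x6840241E26C (w,kernel):
  L0: frame=0x38 idx=13 entry=0x47007 [P=1 RW=1 US=1 PS=0]
  L1: frame=0x47 idx=16 entry=0x48007 [P=1 RW=1 US=1 PS=0]
  L2: frame=0x48 idx=18 entry=0x4C007 [P=1 RW=1 US=1 PS=0]
  L3: frame=0x4C idx=30 entry=0x4E007 [P=1 RW=1 US=1 PS=0]
  ✓ 0x4E26C  — 4 lookups

Access #0 fault: NONE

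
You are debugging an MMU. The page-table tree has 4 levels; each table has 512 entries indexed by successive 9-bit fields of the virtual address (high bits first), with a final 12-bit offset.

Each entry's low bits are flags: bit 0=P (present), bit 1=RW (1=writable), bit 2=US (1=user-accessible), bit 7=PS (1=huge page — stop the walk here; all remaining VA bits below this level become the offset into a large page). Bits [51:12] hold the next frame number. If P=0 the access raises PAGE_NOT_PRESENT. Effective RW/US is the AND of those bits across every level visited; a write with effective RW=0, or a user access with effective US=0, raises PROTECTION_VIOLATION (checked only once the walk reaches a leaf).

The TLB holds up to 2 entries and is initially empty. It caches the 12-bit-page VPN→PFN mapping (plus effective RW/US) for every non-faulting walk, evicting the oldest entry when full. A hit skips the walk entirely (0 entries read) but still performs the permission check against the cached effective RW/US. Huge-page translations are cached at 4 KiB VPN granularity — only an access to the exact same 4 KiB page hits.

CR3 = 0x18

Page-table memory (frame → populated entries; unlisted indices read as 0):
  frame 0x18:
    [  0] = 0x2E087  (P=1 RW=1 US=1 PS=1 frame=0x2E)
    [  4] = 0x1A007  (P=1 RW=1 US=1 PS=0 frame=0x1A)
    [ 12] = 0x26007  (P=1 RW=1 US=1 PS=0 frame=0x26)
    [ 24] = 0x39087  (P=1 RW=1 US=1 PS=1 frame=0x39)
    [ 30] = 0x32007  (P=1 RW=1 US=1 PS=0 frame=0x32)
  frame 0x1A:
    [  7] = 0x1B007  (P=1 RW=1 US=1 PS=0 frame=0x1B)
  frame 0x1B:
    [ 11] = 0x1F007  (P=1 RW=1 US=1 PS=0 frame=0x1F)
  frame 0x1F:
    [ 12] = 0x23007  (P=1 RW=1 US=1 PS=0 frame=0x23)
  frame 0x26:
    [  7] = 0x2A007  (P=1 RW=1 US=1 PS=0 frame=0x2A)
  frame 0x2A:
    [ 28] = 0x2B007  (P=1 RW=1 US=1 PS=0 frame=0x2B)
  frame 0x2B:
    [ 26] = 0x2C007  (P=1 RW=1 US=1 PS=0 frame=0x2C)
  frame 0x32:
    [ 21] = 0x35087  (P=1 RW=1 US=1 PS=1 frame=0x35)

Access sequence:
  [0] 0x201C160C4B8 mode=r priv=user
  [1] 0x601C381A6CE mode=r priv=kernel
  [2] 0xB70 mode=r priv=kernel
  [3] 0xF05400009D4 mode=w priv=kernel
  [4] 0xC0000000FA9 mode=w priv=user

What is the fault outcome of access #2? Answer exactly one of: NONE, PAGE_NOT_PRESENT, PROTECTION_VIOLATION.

Per-access translation:
#0 VA=0x201C160C4B8 (r,user):
  L0 @0x18[4] → 0x1A007  P=1,RW=1,US=1,PS=0
  L1 @0x1A[7] → 0x1B007  P=1,RW=1,US=1,PS=0
  L2 @0x1B[11] → 0x1F007  P=1,RW=1,US=1,PS=0
  L3 @0x1F[12] → 0x23007  P=1,RW=1,US=1,PS=0
  ✓ 0x234B8  — 4 lookups
#1 VA=0x601C381A6CE (r,kernel):
  L0 @0x18[12] → 0x26007  P=1,RW=1,US=1,PS=0
  L1 @0x26[7] → 0x2A007  P=1,RW=1,US=1,PS=0
  L2 @0x2A[28] → 0x2B007  P=1,RW=1,US=1,PS=0
  L3 @0x2B[26] → 0x2C007  P=1,RW=1,US=1,PS=0
  ✓ 0x2C6CE  — 4 lookups
#2 VA=0xB70 (r,kernel):
  L0 @0x18[0] → 0x2E087  P=1,RW=1,US=1,PS=1
  ✓ 0x2EB70 (huge @L0)  — 1 lookups
#3 VA=0xF05400009D4 (w,kernel):
  L0 @0x18[30] → 0x32007  P=1,RW=1,US=1,PS=0
  L1 @0x32[21] → 0x35087  P=1,RW=1,US=1,PS=1
  ✓ 0x359D4 (huge @L1)  — 2 lookups
#4 VA=0xC0000000FA9 (w,user):
  L0 @0x18[24] → 0x39087  P=1,RW=1,US=1,PS=1
  ✓ 0x39FA9 (huge @L0)  — 1 lookups

Access #2 fault: NONE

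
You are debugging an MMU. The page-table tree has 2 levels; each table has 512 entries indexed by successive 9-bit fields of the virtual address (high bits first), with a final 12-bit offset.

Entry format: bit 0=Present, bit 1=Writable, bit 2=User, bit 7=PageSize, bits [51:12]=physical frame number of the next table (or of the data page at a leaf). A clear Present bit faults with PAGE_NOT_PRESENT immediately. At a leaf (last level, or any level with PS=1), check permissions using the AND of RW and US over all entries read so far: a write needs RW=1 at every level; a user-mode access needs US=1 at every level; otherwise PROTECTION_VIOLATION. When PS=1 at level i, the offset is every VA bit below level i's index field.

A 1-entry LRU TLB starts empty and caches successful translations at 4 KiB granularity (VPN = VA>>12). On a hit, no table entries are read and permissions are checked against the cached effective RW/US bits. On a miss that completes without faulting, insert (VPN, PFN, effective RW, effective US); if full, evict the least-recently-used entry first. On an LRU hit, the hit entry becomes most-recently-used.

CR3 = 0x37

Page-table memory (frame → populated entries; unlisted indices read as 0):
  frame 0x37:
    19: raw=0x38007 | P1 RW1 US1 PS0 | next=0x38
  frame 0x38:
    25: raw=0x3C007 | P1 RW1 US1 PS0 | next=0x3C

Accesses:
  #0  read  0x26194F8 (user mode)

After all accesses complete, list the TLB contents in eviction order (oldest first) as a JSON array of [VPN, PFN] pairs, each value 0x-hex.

Walk each access:
#0 VA=0x26194F8 (r,user):
  lvl0: tbl 0x37, slot 19 ⇒ 0x38007 (P1/RW1/US1/PS0)
  lvl1: tbl 0x38, slot 25 ⇒ 0x3C007 (P1/RW1/US1/PS0)
  → PA=0x3C4F8  (2 entries read)

TLB: [["0x2619", "0x3C"]]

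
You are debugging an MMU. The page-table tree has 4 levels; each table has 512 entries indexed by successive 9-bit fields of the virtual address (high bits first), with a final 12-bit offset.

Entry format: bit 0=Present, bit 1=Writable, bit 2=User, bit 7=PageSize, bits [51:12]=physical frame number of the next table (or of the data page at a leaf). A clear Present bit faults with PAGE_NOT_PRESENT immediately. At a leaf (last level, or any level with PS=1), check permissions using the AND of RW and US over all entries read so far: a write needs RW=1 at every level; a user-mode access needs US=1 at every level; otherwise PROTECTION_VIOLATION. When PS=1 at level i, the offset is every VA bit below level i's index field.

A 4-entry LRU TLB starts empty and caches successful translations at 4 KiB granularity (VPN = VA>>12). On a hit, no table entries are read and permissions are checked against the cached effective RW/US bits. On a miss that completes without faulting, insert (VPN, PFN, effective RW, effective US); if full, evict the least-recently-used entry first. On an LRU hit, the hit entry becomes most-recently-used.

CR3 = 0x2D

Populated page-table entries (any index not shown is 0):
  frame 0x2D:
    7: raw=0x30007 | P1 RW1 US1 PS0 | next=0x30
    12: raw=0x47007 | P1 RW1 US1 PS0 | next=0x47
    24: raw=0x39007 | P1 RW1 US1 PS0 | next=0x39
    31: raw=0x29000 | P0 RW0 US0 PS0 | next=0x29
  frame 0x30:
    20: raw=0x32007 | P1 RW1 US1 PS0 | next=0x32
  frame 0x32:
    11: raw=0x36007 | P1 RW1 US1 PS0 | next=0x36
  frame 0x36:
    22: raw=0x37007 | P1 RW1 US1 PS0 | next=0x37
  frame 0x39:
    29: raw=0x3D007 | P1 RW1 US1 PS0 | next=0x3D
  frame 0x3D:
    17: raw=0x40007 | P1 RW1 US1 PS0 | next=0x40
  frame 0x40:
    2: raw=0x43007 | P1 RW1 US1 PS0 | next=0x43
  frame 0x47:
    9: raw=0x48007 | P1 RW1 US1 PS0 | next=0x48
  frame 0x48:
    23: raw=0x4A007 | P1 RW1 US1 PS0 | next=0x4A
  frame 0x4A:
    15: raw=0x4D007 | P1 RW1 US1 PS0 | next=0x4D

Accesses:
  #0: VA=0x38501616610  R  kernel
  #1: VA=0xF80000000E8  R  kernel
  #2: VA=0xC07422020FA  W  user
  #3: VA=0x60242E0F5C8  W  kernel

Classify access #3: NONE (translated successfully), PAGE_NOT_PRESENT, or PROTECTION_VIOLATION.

Trace:
#0 VA=0x38501616610 (r,kernel):
  [0] read 0x2D idx=7: raw=0x30007 flags P=1 W=1 U=1 S=0
  [1] read 0x30 idx=20: raw=0x32007 flags P=1 W=1 U=1 S=0
  [2] read 0x32 idx=11: raw=0x36007 flags P=1 W=1 U=1 S=0
  [3] read 0x36 idx=22: raw=0x37007 flags P=1 W=1 U=1 S=0
  ✓ 0x37610  — 4 lookups
#1 VA=0xF80000000E8 (r,kernel):
  [0] read 0x2D idx=31: raw=0x29000 flags P=0 W=0 U=0 S=0
  ✗ PAGE_NOT_PRESENT  [1 reads]
#2 VA=0xC07422020FA (w,user):
  [0] read 0x2D idx=24: raw=0x39007 flags P=1 W=1 U=1 S=0
  [1] read 0x39 idx=29: raw=0x3D007 flags P=1 W=1 U=1 S=0
  [2] read 0x3D idx=17: raw=0x40007 flags P=1 W=1 U=1 S=0
  [3] read 0x40 idx=2: raw=0x43007 flags P=1 W=1 U=1 S=0
  ✓ 0x430FA  — 4 lookups
#3 VA=0x60242E0F5C8 (w,kernel):
  [0] read 0x2D idx=12: raw=0x47007 flags P=1 W=1 U=1 S=0
  [1] read 0x47 idx=9: raw=0x48007 flags P=1 W=1 U=1 S=0
  [2] read 0x48 idx=23: raw=0x4A007 flags P=1 W=1 U=1 S=0
  [3] read 0x4A idx=15: raw=0x4D007 flags P=1 W=1 U=1 S=0
  ✓ 0x4D5C8  — 4 lookups

Access #3 fault: NONE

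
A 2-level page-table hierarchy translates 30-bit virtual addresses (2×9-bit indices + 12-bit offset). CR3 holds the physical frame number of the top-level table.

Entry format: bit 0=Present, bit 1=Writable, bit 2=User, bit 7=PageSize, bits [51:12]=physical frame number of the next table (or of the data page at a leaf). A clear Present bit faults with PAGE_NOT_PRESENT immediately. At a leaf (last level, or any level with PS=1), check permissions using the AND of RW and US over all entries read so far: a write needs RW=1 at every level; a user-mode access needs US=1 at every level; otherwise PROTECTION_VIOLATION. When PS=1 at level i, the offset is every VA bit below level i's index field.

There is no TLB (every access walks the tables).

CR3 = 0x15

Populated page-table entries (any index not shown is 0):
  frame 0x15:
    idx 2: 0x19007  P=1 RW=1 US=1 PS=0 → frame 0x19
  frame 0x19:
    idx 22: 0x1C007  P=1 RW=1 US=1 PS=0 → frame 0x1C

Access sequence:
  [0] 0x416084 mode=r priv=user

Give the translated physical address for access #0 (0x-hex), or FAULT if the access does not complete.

Walk each access:
#0 VA=0x416084 (r,user):
  L0 @0x15[2] → 0x19007  P=1,RW=1,US=1,PS=0
  L1 @0x19[22] → 0x1C007  P=1,RW=1,US=1,PS=0
  → PA=0x1C084  (2 entries read)

Access #0 PA: 0x1C084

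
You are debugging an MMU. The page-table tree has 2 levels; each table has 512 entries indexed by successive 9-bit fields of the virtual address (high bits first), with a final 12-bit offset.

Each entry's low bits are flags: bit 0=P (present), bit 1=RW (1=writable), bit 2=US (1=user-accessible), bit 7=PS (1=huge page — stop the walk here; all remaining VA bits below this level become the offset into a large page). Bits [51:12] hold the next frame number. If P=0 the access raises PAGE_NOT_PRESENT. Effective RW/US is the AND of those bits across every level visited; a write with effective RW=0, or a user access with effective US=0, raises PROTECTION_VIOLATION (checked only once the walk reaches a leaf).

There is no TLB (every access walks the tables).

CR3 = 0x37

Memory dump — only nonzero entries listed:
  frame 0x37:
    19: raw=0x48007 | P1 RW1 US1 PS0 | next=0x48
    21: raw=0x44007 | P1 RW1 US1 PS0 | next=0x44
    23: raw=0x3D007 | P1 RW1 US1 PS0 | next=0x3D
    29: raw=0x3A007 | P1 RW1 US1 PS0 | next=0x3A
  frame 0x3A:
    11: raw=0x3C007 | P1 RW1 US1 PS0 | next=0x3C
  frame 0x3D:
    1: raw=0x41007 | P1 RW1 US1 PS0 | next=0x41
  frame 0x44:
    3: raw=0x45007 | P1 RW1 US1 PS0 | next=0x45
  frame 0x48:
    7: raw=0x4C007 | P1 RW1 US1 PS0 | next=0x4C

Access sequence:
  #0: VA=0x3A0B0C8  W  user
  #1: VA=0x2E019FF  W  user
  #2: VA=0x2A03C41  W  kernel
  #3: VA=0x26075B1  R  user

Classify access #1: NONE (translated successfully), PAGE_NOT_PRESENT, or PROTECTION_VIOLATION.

Per-access translation:
#0 VA=0x3A0B0C8 (w,user):
  [0] read 0x37 idx=29: raw=0x3A007 flags P=1 W=1 U=1 S=0
  [1] read 0x3A idx=11: raw=0x3C007 flags P=1 W=1 U=1 S=0
  ⇒ phys 0x3C0C8  [2 reads]
#1 VA=0x2E019FF (w,user):
  [0] read 0x37 idx=23: raw=0x3D007 flags P=1 W=1 U=1 S=0
  [1] read 0x3D idx=1: raw=0x41007 flags P=1 W=1 U=1 S=0
  ⇒ phys 0x419FF  [2 reads]
#2 VA=0x2A03C41 (w,kernel):
  [0] read 0x37 idx=21: raw=0x44007 flags P=1 W=1 U=1 S=0
  [1] read 0x44 idx=3: raw=0x45007 flags P=1 W=1 U=1 S=0
  ⇒ phys 0x45C41  [2 reads]
#3 VA=0x26075B1 (r,user):
  [0] read 0x37 idx=19: raw=0x48007 flags P=1 W=1 U=1 S=0
  [1] read 0x48 idx=7: raw=0x4C007 flags P=1 W=1 U=1 S=0
  ⇒ phys 0x4C5B1  [2 reads]

Access #1 fault: NONE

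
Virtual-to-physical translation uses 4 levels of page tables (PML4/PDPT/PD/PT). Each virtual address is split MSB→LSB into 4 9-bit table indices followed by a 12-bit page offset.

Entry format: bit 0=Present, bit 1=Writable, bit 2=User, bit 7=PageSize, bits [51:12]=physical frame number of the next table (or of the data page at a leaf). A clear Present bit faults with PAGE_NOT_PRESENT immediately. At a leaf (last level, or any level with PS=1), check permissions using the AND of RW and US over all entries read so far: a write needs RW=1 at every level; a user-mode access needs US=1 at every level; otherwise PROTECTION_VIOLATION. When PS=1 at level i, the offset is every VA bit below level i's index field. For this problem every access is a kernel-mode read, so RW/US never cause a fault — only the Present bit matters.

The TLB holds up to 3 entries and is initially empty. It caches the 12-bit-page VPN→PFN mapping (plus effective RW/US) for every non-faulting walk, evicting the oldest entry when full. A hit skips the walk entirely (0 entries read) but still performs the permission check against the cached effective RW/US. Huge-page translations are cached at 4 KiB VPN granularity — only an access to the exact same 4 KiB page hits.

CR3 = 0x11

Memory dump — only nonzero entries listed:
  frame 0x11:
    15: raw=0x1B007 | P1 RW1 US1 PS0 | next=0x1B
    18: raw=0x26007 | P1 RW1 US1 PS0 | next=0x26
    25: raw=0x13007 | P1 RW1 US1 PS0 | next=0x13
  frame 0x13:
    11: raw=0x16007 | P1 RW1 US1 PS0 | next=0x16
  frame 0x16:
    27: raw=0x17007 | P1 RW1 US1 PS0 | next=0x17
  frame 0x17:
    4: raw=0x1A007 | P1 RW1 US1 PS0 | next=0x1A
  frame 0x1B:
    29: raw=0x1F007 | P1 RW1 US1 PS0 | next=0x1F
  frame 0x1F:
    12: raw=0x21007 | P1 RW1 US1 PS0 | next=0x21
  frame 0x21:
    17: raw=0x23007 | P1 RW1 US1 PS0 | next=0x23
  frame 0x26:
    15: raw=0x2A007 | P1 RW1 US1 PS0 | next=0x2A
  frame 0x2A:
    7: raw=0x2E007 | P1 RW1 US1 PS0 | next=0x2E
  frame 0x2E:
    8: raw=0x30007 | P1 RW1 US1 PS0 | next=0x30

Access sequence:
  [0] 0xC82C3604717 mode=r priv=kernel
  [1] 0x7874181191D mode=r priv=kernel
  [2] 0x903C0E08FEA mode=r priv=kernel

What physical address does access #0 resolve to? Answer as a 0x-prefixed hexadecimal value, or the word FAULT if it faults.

Walk each access:
#0 VA=0xC82C3604717 (r,kernel):
  [0] read 0x11 idx=25: raw=0x13007 flags P=1 W=1 U=1 S=0
  [1] read 0x13 idx=11: raw=0x16007 flags P=1 W=1 U=1 S=0
  [2] read 0x16 idx=27: raw=0x17007 flags P=1 W=1 U=1 S=0
  [3] read 0x17 idx=4: raw=0x1A007 flags P=1 W=1 U=1 S=0
  ⇒ phys 0x1A717  [4 reads]
#1 VA=0x7874181191D (r,kernel):
  [0] read 0x11 idx=15: raw=0x1B007 flags P=1 W=1 U=1 S=0
  [1] read 0x1B idx=29: raw=0x1F007 flags P=1 W=1 U=1 S=0
  [2] read 0x1F idx=12: raw=0x21007 flags P=1 W=1 U=1 S=0
  [3] read 0x21 idx=17: raw=0x23007 flags P=1 W=1 U=1 S=0
  ⇒ phys 0x2391D  [4 reads]
#2 VA=0x903C0E08FEA (r,kernel):
  [0] read 0x11 idx=18: raw=0x26007 flags P=1 W=1 U=1 S=0
  [1] read 0x26 idx=15: raw=0x2A007 flags P=1 W=1 U=1 S=0
  [2] read 0x2A idx=7: raw=0x2E007 flags P=1 W=1 U=1 S=0
  [3] read 0x2E idx=8: raw=0x30007 flags P=1 W=1 U=1 S=0
  ⇒ phys 0x30FEA  [4 reads]

Access #0 PA: 0x1A717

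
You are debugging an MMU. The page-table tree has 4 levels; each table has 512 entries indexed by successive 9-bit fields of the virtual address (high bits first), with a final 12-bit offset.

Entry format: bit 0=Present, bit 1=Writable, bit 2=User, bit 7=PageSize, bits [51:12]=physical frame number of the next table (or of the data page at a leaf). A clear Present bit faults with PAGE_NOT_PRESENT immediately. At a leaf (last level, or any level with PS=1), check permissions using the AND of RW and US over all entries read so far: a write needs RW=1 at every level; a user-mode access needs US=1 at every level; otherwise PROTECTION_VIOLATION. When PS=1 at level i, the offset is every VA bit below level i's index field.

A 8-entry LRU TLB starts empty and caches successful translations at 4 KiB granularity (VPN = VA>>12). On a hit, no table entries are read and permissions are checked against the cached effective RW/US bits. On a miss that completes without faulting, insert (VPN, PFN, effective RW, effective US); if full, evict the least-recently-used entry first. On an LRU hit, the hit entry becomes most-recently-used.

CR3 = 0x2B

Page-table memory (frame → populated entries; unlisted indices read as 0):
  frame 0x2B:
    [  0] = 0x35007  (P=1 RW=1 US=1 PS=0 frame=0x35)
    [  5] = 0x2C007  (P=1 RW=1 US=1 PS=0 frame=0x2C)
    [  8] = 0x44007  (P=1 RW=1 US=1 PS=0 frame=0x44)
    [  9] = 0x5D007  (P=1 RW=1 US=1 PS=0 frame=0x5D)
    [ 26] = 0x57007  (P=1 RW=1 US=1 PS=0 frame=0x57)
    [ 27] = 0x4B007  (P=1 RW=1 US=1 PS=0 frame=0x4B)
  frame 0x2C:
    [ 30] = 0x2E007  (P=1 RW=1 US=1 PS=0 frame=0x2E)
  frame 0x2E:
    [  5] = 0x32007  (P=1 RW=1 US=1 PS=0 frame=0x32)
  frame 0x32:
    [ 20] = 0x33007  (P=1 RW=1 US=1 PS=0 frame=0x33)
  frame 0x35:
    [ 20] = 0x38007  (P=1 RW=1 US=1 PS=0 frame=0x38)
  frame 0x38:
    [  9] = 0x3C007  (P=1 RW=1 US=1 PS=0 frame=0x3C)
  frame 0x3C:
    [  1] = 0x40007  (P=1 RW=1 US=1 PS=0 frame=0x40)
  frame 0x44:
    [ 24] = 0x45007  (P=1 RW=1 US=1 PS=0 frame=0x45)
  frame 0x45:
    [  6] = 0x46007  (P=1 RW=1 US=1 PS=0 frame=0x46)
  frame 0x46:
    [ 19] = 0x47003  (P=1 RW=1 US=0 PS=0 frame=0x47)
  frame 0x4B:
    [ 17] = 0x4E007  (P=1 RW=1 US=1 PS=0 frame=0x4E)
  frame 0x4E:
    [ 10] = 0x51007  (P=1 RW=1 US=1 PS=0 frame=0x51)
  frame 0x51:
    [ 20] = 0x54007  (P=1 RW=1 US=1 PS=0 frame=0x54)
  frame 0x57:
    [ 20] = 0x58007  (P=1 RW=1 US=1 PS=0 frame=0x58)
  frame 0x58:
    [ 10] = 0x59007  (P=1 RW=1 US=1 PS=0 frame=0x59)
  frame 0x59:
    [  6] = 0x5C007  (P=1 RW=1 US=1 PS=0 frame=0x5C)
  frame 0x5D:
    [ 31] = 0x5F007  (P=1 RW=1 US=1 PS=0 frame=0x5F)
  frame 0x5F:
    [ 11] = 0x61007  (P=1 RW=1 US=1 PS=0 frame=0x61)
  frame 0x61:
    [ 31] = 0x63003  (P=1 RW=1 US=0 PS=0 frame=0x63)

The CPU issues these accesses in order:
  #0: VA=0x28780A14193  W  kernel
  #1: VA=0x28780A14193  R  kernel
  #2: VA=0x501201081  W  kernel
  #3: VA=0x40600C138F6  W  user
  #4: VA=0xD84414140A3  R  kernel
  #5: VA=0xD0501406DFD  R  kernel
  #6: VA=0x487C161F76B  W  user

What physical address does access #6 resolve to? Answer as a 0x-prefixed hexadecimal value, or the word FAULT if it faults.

Per-access translation:
#0 VA=0x28780A14193 (w,kernel):
  [0] read 0x2B idx=5: raw=0x2C007 flags P=1 W=1 U=1 S=0
  [1] read 0x2C idx=30: raw=0x2E007 flags P=1 W=1 U=1 S=0
  [2] read 0x2E idx=5: raw=0x32007 flags P=1 W=1 U=1 S=0
  [3] read 0x32 idx=20: raw=0x33007 flags P=1 W=1 U=1 S=0
  → PA=0x33193  (4 entries read)
#1 VA=0x28780A14193 (r,kernel):
  TLB hit vpn=0x28780A14 → PA=0x33193
#2 VA=0x501201081 (w,kernel):
  [0] read 0x2B idx=0: raw=0x35007 flags P=1 W=1 U=1 S=0
  [1] read 0x35 idx=20: raw=0x38007 flags P=1 W=1 U=1 S=0
  [2] read 0x38 idx=9: raw=0x3C007 flags P=1 W=1 U=1 S=0
  [3] read 0x3C idx=1: raw=0x40007 flags P=1 W=1 U=1 S=0
  → PA=0x40081  (4 entries read)
#3 VA=0x40600C138F6 (w,user):
  [0] read 0x2B idx=8: raw=0x44007 flags P=1 W=1 U=1 S=0
  [1] read 0x44 idx=24: raw=0x45007 flags P=1 W=1 U=1 S=0
  [2] read 0x45 idx=6: raw=0x46007 flags P=1 W=1 U=1 S=0
  [3] read 0x46 idx=19: raw=0x47003 flags P=1 W=1 U=0 S=0
  ✗ PROTECTION_VIOLATION  [4 reads]
#4 VA=0xD84414140A3 (r,kernel):
  [0] read 0x2B idx=27: raw=0x4B007 flags P=1 W=1 U=1 S=0
  [1] read 0x4B idx=17: raw=0x4E007 flags P=1 W=1 U=1 S=0
  [2] read 0x4E idx=10: raw=0x51007 flags P=1 W=1 U=1 S=0
  [3] read 0x51 idx=20: raw=0x54007 flags P=1 W=1 U=1 S=0
  → PA=0x540A3  (4 entries read)
#5 VA=0xD0501406DFD (r,kernel):
  [0] read 0x2B idx=26: raw=0x57007 flags P=1 W=1 U=1 S=0
  [1] read 0x57 idx=20: raw=0x58007 flags P=1 W=1 U=1 S=0
  [2] read 0x58 idx=10: raw=0x59007 flags P=1 W=1 U=1 S=0
  [3] read 0x59 idx=6: raw=0x5C007 flags P=1 W=1 U=1 S=0
  → PA=0x5CDFD  (4 entries read)
#6 VA=0x487C161F76B (w,user):
  [0] read 0x2B idx=9: raw=0x5D007 flags P=1 W=1 U=1 S=0
  [1] read 0x5D idx=31: raw=0x5F007 flags P=1 W=1 U=1 S=0
  [2] read 0x5F idx=11: raw=0x61007 flags P=1 W=1 U=1 S=0
  [3] read 0x61 idx=31: raw=0x63003 flags P=1 W=1 U=0 S=0
  ✗ PROTECTION_VIOLATION  [4 reads]

Access #6 PA: FAULT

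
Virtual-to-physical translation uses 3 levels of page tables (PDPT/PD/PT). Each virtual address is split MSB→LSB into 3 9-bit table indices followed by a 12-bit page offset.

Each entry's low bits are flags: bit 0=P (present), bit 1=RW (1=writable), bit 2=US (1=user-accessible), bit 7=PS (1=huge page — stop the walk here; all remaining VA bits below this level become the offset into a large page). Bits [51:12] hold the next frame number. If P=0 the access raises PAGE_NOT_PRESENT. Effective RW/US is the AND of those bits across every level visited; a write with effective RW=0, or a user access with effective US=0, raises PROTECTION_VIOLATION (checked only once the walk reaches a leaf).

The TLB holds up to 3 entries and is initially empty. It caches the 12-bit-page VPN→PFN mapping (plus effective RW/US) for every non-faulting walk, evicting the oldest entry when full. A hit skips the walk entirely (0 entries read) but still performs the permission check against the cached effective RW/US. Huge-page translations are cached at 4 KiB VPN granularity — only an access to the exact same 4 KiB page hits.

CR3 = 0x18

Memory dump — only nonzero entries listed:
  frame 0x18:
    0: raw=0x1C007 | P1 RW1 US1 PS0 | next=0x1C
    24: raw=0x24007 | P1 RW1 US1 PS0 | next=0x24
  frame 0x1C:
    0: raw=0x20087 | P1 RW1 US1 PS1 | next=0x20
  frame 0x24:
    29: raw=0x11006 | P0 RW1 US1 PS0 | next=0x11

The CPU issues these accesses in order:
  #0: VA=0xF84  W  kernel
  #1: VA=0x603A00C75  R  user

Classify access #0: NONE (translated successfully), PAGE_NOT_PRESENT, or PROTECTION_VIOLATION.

Trace:
#0 VA=0xF84 (w,kernel):
  L0 @0x18[0] → 0x1C007  P=1,RW=1,US=1,PS=0
  L1 @0x1C[0] → 0x20087  P=1,RW=1,US=1,PS=1
  ⇒ phys 0x20F84 (huge @L1)  [2 reads]
#1 VA=0x603A00C75 (r,user):
  L0 @0x18[24] → 0x24007  P=1,RW=1,US=1,PS=0
  L1 @0x24[29] → 0x11006  P=0,RW=1,US=1,PS=0
  ✗ PAGE_NOT_PRESENT  [2 reads]

Access #0 fault: NONE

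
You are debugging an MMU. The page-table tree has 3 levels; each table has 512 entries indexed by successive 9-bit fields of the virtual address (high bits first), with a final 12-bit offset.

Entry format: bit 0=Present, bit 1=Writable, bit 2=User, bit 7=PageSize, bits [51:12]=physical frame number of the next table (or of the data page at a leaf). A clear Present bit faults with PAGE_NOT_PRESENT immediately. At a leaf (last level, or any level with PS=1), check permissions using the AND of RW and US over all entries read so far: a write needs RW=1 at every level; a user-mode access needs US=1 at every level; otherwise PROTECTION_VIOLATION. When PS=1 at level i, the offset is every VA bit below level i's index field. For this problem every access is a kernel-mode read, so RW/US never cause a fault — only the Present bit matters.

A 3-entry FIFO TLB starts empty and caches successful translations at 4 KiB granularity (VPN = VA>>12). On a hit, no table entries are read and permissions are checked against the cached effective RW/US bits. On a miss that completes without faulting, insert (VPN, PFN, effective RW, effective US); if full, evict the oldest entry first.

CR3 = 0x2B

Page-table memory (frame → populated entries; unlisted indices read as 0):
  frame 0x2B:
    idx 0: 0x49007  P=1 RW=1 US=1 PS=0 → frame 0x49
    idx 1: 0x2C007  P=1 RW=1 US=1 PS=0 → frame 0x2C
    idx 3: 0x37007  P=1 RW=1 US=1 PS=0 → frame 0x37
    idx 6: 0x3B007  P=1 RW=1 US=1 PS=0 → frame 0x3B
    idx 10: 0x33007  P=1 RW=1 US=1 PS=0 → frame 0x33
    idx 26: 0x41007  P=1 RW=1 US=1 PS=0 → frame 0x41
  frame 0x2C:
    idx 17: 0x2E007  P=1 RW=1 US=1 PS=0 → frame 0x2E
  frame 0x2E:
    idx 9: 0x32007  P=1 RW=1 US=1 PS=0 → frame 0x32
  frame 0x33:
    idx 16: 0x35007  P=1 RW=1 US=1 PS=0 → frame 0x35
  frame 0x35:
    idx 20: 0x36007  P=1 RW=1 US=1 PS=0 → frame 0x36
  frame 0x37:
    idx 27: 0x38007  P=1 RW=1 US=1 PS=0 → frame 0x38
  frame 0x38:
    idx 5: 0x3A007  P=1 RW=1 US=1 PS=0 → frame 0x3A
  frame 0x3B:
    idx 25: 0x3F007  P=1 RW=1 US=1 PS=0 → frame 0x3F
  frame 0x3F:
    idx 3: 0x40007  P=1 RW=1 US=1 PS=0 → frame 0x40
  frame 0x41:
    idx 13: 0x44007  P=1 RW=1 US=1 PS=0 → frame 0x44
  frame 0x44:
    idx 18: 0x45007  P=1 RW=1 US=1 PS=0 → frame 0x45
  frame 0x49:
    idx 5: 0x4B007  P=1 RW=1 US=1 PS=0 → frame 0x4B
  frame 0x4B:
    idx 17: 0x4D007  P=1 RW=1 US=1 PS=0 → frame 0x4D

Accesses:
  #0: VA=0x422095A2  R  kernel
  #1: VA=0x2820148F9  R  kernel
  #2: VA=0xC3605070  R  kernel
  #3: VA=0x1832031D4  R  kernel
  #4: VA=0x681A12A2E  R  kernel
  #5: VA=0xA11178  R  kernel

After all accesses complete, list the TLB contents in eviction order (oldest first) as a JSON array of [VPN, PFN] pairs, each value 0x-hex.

Per-access translation:
#0 VA=0x422095A2 (r,kernel):
  L0: frame=0x2B idx=1 entry=0x2C007 [P=1 RW=1 US=1 PS=0]
  L1: frame=0x2C idx=17 entry=0x2E007 [P=1 RW=1 US=1 PS=0]
  L2: frame=0x2E idx=9 entry=0x32007 [P=1 RW=1 US=1 PS=0]
  ⇒ phys 0x325A2  [3 reads]
#1 VA=0x2820148F9 (r,kernel):
  L0: frame=0x2B idx=10 entry=0x33007 [P=1 RW=1 US=1 PS=0]
  L1: frame=0x33 idx=16 entry=0x35007 [P=1 RW=1 US=1 PS=0]
  L2: frame=0x35 idx=20 entry=0x36007 [P=1 RW=1 US=1 PS=0]
  ⇒ phys 0x368F9  [3 reads]
#2 VA=0xC3605070 (r,kernel):
  L0: frame=0x2B idx=3 entry=0x37007 [P=1 RW=1 US=1 PS=0]
  L1: frame=0x37 idx=27 entry=0x38007 [P=1 RW=1 US=1 PS=0]
  L2: frame=0x38 idx=5 entry=0x3A007 [P=1 RW=1 US=1 PS=0]
  ⇒ phys 0x3A070  [3 reads]
#3 VA=0x1832031D4 (r,kernel):
  L0: frame=0x2B idx=6 entry=0x3B007 [P=1 RW=1 US=1 PS=0]
  L1: frame=0x3B idx=25 entry=0x3F007 [P=1 RW=1 US=1 PS=0]
  L2: frame=0x3F idx=3 entry=0x40007 [P=1 RW=1 US=1 PS=0]
  ⇒ phys 0x401D4  [3 reads]
#4 VA=0x681A12A2E (r,kernel):
  L0: frame=0x2B idx=26 entry=0x41007 [P=1 RW=1 US=1 PS=0]
  L1: frame=0x41 idx=13 entry=0x44007 [P=1 RW=1 US=1 PS=0]
  L2: frame=0x44 idx=18 entry=0x45007 [P=1 RW=1 US=1 PS=0]
  ⇒ phys 0x45A2E  [3 reads]
#5 VA=0xA11178 (r,kernel):
  L0: frame=0x2B idx=0 entry=0x49007 [P=1 RW=1 US=1 PS=0]
  L1: frame=0x49 idx=5 entry=0x4B007 [P=1 RW=1 US=1 PS=0]
  L2: frame=0x4B idx=17 entry=0x4D007 [P=1 RW=1 US=1 PS=0]
  ⇒ phys 0x4D178  [3 reads]

TLB: [["0x183203", "0x40"], ["0x681A12", "0x45"], ["0xA11", "0x4D"]]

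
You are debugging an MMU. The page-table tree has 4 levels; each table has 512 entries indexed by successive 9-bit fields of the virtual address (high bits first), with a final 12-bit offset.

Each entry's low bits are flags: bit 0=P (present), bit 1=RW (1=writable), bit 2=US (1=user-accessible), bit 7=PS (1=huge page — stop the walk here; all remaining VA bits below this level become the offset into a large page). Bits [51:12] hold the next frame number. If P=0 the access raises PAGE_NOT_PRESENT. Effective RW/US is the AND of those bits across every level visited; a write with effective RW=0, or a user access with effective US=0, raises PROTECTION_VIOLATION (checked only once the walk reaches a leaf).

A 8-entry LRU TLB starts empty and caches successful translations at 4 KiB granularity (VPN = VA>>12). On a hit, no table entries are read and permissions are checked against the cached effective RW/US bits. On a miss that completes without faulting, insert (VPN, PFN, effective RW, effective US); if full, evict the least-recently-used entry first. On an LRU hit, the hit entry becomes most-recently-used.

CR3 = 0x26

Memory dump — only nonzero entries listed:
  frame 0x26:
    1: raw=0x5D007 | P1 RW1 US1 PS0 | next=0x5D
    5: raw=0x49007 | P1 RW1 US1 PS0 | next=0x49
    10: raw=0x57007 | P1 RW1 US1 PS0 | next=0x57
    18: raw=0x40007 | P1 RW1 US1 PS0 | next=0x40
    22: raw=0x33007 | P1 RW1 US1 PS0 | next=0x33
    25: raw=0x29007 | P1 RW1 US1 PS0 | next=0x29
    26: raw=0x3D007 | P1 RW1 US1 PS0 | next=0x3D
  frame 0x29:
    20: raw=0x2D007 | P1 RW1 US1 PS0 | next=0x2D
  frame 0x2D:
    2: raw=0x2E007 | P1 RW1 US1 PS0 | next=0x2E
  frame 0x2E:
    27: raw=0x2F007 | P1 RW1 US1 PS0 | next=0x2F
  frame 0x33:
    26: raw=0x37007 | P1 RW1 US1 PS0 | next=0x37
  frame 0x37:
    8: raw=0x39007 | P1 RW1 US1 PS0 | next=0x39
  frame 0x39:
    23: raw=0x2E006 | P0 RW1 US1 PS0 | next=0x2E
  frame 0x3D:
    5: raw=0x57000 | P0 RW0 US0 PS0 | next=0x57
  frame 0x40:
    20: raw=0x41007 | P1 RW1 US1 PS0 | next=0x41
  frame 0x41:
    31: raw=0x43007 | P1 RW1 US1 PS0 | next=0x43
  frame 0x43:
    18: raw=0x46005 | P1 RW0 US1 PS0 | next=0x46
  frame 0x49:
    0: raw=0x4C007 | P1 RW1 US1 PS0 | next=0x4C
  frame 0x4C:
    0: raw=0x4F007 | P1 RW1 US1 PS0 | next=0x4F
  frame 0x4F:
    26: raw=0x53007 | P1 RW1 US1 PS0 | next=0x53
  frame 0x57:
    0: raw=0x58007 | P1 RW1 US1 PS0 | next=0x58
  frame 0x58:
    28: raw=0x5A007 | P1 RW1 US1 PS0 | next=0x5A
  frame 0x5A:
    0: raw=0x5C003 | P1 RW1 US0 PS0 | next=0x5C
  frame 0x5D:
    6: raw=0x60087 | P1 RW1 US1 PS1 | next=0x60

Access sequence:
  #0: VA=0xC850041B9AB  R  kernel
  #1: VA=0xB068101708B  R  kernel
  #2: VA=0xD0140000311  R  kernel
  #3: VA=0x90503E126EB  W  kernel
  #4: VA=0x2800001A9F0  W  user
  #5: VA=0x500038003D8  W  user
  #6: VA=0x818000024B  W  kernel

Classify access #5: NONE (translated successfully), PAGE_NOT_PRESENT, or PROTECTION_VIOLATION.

Walk each access:
#0 VA=0xC850041B9AB (r,kernel):
  lvl0: tbl 0x26, slot 25 ⇒ 0x29007 (P1/RW1/US1/PS0)
  lvl1: tbl 0x29, slot 20 ⇒ 0x2D007 (P1/RW1/US1/PS0)
  lvl2: tbl 0x2D, slot 2 ⇒ 0x2E007 (P1/RW1/US1/PS0)
  lvl3: tbl 0x2E, slot 27 ⇒ 0x2F007 (P1/RW1/US1/PS0)
  ✓ 0x2F9AB  — 4 lookups
#1 VA=0xB068101708B (r,kernel):
  lvl0: tbl 0x26, slot 22 ⇒ 0x33007 (P1/RW1/US1/PS0)
  lvl1: tbl 0x33, slot 26 ⇒ 0x37007 (P1/RW1/US1/PS0)
  lvl2: tbl 0x37, slot 8 ⇒ 0x39007 (P1/RW1/US1/PS0)
  lvl3: tbl 0x39, slot 23 ⇒ 0x2E006 (P0/RW1/US1/PS0)
  ✗ PAGE_NOT_PRESENT  [4 reads]
#2 VA=0xD0140000311 (r,kernel):
  lvl0: tbl 0x26, slot 26 ⇒ 0x3D007 (P1/RW1/US1/PS0)
  lvl1: tbl 0x3D, slot 5 ⇒ 0x57000 (P0/RW0/US0/PS0)
  ✗ PAGE_NOT_PRESENT  [2 reads]
#3 VA=0x90503E126EB (w,kernel):
  lvl0: tbl 0x26, slot 18 ⇒ 0x40007 (P1/RW1/US1/PS0)
  lvl1: tbl 0x40, slot 20 ⇒ 0x41007 (P1/RW1/US1/PS0)
  lvl2: tbl 0x41, slot 31 ⇒ 0x43007 (P1/RW1/US1/PS0)
  lvl3: tbl 0x43, slot 18 ⇒ 0x46005 (P1/RW0/US1/PS0)
  ✗ PROTECTION_VIOLATION  [4 reads]
#4 VA=0x2800001A9F0 (w,user):
  lvl0: tbl 0x26, slot 5 ⇒ 0x49007 (P1/RW1/US1/PS0)
  lvl1: tbl 0x49, slot 0 ⇒ 0x4C007 (P1/RW1/US1/PS0)
  lvl2: tbl 0x4C, slot 0 ⇒ 0x4F007 (P1/RW1/US1/PS0)
  lvl3: tbl 0x4F, slot 26 ⇒ 0x53007 (P1/RW1/US1/PS0)
  ✓ 0x539F0  — 4 lookups
#5 VA=0x500038003D8 (w,user):
  lvl0: tbl 0x26, slot 10 ⇒ 0x57007 (P1/RW1/US1/PS0)
  lvl1: tbl 0x57, slot 0 ⇒ 0x58007 (P1/RW1/US1/PS0)
  lvl2: tbl 0x58, slot 28 ⇒ 0x5A007 (P1/RW1/US1/PS0)
  lvl3: tbl 0x5A, slot 0 ⇒ 0x5C003 (P1/RW1/US0/PS0)
  ✗ PROTECTION_VIOLATION  [4 reads]
#6 VA=0x818000024B (w,kernel):
  lvl0: tbl 0x26, slot 1 ⇒ 0x5D007 (P1/RW1/US1/PS0)
  lvl1: tbl 0x5D, slot 6 ⇒ 0x60087 (P1/RW1/US1/PS1)
  ✓ 0x6024B (huge @L1)  — 2 lookups

Access #5 fault: PROTECTION_VIOLATION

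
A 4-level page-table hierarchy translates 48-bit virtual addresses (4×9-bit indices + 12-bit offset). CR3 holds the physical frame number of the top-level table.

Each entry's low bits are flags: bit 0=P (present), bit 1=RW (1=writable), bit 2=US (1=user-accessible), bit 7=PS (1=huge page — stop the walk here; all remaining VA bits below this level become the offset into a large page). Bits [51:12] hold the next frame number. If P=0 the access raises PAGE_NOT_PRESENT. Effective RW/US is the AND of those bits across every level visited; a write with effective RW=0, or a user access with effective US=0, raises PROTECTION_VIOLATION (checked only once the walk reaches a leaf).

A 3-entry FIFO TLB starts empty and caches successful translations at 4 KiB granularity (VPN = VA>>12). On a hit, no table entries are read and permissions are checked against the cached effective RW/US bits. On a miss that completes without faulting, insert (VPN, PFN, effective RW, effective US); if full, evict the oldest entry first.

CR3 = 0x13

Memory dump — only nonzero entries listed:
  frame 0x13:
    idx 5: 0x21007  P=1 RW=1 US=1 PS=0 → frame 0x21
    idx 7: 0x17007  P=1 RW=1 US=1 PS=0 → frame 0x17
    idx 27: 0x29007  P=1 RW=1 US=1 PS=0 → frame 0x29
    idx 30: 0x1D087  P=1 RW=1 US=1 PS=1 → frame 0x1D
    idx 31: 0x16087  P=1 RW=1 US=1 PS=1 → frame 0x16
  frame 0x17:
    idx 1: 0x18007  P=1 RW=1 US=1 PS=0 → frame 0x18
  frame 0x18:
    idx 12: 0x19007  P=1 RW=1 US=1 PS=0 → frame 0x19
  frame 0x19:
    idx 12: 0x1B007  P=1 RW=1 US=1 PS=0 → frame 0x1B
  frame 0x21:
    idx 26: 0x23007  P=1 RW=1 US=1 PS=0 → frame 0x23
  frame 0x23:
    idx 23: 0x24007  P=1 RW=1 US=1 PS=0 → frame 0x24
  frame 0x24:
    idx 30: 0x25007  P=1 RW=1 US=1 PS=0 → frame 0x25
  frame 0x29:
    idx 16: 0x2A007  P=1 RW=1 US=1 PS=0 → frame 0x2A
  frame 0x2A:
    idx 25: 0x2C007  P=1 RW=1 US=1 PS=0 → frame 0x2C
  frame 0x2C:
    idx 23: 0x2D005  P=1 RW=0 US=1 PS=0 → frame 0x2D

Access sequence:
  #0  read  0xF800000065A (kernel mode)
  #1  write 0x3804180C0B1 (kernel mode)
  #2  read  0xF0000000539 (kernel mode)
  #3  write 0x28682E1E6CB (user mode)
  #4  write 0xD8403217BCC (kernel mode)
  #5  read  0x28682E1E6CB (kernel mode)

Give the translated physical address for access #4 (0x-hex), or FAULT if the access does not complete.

Walk each access:
#0 VA=0xF800000065A (r,kernel):
  L0 @0x13[31] → 0x16087  P=1,RW=1,US=1,PS=1
  ⇒ phys 0x1665A (huge @L0)  [1 reads]
#1 VA=0x3804180C0B1 (w,kernel):
  L0 @0x13[7] → 0x17007  P=1,RW=1,US=1,PS=0
  L1 @0x17[1] → 0x18007  P=1,RW=1,US=1,PS=0
  L2 @0x18[12] → 0x19007  P=1,RW=1,US=1,PS=0
  L3 @0x19[12] → 0x1B007  P=1,RW=1,US=1,PS=0
  ⇒ phys 0x1B0B1  [4 reads]
#2 VA=0xF0000000539 (r,kernel):
  L0 @0x13[30] → 0x1D087  P=1,RW=1,US=1,PS=1
  ⇒ phys 0x1D539 (huge @L0)  [1 reads]
#3 VA=0x28682E1E6CB (w,user):
  L0 @0x13[5] → 0x21007  P=1,RW=1,US=1,PS=0
  L1 @0x21[26] → 0x23007  P=1,RW=1,US=1,PS=0
  L2 @0x23[23] → 0x24007  P=1,RW=1,US=1,PS=0
  L3 @0x24[30] → 0x25007  P=1,RW=1,US=1,PS=0
  ⇒ phys 0x256CB  [4 reads]
#4 VA=0xD8403217BCC (w,kernel):
  L0 @0x13[27] → 0x29007  P=1,RW=1,US=1,PS=0
  L1 @0x29[16] → 0x2A007  P=1,RW=1,US=1,PS=0
  L2 @0x2A[25] → 0x2C007  P=1,RW=1,US=1,PS=0
  L3 @0x2C[23] → 0x2D005  P=1,RW=0,US=1,PS=0
  ⇒ fault: PROTECTION_VIOLATION  — 4 lookups
#5 VA=0x28682E1E6CB (r,kernel):
  TLB hit vpn=0x28682E1E → PA=0x256CB

Access #4 PA: FAULT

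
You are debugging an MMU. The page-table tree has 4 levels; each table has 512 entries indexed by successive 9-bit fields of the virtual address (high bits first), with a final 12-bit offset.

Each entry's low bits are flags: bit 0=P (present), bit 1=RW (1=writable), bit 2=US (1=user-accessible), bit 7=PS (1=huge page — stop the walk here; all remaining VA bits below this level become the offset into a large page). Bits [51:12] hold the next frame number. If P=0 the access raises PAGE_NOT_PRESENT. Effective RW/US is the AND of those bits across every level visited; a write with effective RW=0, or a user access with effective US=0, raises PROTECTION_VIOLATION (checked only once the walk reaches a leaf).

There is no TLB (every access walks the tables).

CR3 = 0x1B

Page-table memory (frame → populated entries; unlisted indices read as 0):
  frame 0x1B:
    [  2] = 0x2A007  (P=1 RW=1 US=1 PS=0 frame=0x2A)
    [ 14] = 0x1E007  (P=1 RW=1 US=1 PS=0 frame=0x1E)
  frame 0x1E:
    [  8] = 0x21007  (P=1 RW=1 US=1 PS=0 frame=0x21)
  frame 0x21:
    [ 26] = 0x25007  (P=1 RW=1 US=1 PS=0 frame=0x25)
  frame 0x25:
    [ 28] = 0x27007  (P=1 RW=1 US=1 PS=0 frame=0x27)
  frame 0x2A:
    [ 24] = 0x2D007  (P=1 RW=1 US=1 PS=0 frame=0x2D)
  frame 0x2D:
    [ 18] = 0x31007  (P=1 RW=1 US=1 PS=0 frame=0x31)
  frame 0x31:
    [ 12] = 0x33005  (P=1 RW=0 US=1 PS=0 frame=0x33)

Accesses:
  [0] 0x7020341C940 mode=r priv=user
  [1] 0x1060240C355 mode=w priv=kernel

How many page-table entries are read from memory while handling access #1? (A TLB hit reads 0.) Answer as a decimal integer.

Per-access translation:
#0 VA=0x7020341C940 (r,user):
  L0: frame=0x1B idx=14 entry=0x1E007 [P=1 RW=1 US=1 PS=0]
  L1: frame=0x1E idx=8 entry=0x21007 [P=1 RW=1 US=1 PS=0]
  L2: frame=0x21 idx=26 entry=0x25007 [P=1 RW=1 US=1 PS=0]
  L3: frame=0x25 idx=28 entry=0x27007 [P=1 RW=1 US=1 PS=0]
  → PA=0x27940  (4 entries read)
#1 VA=0x1060240C355 (w,kernel):
  L0: frame=0x1B idx=2 entry=0x2A007 [P=1 RW=1 US=1 PS=0]
  L1: frame=0x2A idx=24 entry=0x2D007 [P=1 RW=1 US=1 PS=0]
  L2: frame=0x2D idx=18 entry=0x31007 [P=1 RW=1 US=1 PS=0]
  L3: frame=0x31 idx=12 entry=0x33005 [P=1 RW=0 US=1 PS=0]
  ✗ PROTECTION_VIOLATION  [4 reads]

Entries read for #1: 4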